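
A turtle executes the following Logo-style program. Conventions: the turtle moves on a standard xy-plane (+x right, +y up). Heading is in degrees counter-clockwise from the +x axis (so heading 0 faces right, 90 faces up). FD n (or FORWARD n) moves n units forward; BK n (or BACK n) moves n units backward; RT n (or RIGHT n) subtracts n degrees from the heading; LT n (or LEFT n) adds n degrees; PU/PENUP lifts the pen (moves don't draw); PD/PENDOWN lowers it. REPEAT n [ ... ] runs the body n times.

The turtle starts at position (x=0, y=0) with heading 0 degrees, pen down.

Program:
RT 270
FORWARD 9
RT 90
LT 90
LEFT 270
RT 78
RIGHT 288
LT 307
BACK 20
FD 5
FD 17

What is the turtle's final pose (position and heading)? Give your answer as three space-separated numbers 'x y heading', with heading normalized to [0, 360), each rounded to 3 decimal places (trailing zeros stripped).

Answer: 1.03 7.286 301

Derivation:
Executing turtle program step by step:
Start: pos=(0,0), heading=0, pen down
RT 270: heading 0 -> 90
FD 9: (0,0) -> (0,9) [heading=90, draw]
RT 90: heading 90 -> 0
LT 90: heading 0 -> 90
LT 270: heading 90 -> 0
RT 78: heading 0 -> 282
RT 288: heading 282 -> 354
LT 307: heading 354 -> 301
BK 20: (0,9) -> (-10.301,26.143) [heading=301, draw]
FD 5: (-10.301,26.143) -> (-7.726,21.858) [heading=301, draw]
FD 17: (-7.726,21.858) -> (1.03,7.286) [heading=301, draw]
Final: pos=(1.03,7.286), heading=301, 4 segment(s) drawn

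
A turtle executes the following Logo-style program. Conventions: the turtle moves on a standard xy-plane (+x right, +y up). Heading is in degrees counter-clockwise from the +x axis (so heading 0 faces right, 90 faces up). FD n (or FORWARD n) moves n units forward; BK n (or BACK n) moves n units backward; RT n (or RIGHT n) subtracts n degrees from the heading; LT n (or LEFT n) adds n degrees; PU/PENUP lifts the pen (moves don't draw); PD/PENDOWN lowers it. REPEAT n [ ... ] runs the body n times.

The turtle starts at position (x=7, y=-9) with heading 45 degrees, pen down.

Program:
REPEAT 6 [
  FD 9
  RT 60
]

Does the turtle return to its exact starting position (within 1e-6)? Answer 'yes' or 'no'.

Executing turtle program step by step:
Start: pos=(7,-9), heading=45, pen down
REPEAT 6 [
  -- iteration 1/6 --
  FD 9: (7,-9) -> (13.364,-2.636) [heading=45, draw]
  RT 60: heading 45 -> 345
  -- iteration 2/6 --
  FD 9: (13.364,-2.636) -> (22.057,-4.965) [heading=345, draw]
  RT 60: heading 345 -> 285
  -- iteration 3/6 --
  FD 9: (22.057,-4.965) -> (24.387,-13.659) [heading=285, draw]
  RT 60: heading 285 -> 225
  -- iteration 4/6 --
  FD 9: (24.387,-13.659) -> (18.023,-20.023) [heading=225, draw]
  RT 60: heading 225 -> 165
  -- iteration 5/6 --
  FD 9: (18.023,-20.023) -> (9.329,-17.693) [heading=165, draw]
  RT 60: heading 165 -> 105
  -- iteration 6/6 --
  FD 9: (9.329,-17.693) -> (7,-9) [heading=105, draw]
  RT 60: heading 105 -> 45
]
Final: pos=(7,-9), heading=45, 6 segment(s) drawn

Start position: (7, -9)
Final position: (7, -9)
Distance = 0; < 1e-6 -> CLOSED

Answer: yes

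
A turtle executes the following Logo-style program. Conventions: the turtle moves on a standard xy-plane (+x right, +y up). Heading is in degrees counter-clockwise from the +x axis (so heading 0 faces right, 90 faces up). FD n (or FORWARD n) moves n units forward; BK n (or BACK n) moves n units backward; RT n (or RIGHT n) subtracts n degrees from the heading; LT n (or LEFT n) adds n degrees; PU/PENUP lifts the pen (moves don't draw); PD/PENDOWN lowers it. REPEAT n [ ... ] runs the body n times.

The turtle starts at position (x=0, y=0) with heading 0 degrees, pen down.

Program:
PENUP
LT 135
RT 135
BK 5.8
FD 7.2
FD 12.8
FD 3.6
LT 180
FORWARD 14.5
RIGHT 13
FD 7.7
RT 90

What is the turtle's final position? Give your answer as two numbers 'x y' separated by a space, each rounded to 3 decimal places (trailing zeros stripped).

Answer: -4.203 1.732

Derivation:
Executing turtle program step by step:
Start: pos=(0,0), heading=0, pen down
PU: pen up
LT 135: heading 0 -> 135
RT 135: heading 135 -> 0
BK 5.8: (0,0) -> (-5.8,0) [heading=0, move]
FD 7.2: (-5.8,0) -> (1.4,0) [heading=0, move]
FD 12.8: (1.4,0) -> (14.2,0) [heading=0, move]
FD 3.6: (14.2,0) -> (17.8,0) [heading=0, move]
LT 180: heading 0 -> 180
FD 14.5: (17.8,0) -> (3.3,0) [heading=180, move]
RT 13: heading 180 -> 167
FD 7.7: (3.3,0) -> (-4.203,1.732) [heading=167, move]
RT 90: heading 167 -> 77
Final: pos=(-4.203,1.732), heading=77, 0 segment(s) drawn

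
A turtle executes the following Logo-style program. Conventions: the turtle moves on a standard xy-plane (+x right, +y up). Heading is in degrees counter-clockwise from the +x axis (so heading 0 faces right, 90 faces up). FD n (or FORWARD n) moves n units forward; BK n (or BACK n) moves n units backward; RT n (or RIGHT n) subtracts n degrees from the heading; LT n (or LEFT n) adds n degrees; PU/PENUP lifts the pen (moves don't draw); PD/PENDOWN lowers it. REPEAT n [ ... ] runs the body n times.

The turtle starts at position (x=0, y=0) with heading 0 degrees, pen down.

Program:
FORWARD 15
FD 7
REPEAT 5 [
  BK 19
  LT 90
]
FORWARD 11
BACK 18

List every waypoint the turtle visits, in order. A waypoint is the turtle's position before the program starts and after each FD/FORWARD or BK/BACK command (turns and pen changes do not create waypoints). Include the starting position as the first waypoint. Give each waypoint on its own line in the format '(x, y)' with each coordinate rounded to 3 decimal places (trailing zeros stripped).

Answer: (0, 0)
(15, 0)
(22, 0)
(3, 0)
(3, -19)
(22, -19)
(22, 0)
(3, 0)
(3, 11)
(3, -7)

Derivation:
Executing turtle program step by step:
Start: pos=(0,0), heading=0, pen down
FD 15: (0,0) -> (15,0) [heading=0, draw]
FD 7: (15,0) -> (22,0) [heading=0, draw]
REPEAT 5 [
  -- iteration 1/5 --
  BK 19: (22,0) -> (3,0) [heading=0, draw]
  LT 90: heading 0 -> 90
  -- iteration 2/5 --
  BK 19: (3,0) -> (3,-19) [heading=90, draw]
  LT 90: heading 90 -> 180
  -- iteration 3/5 --
  BK 19: (3,-19) -> (22,-19) [heading=180, draw]
  LT 90: heading 180 -> 270
  -- iteration 4/5 --
  BK 19: (22,-19) -> (22,0) [heading=270, draw]
  LT 90: heading 270 -> 0
  -- iteration 5/5 --
  BK 19: (22,0) -> (3,0) [heading=0, draw]
  LT 90: heading 0 -> 90
]
FD 11: (3,0) -> (3,11) [heading=90, draw]
BK 18: (3,11) -> (3,-7) [heading=90, draw]
Final: pos=(3,-7), heading=90, 9 segment(s) drawn
Waypoints (10 total):
(0, 0)
(15, 0)
(22, 0)
(3, 0)
(3, -19)
(22, -19)
(22, 0)
(3, 0)
(3, 11)
(3, -7)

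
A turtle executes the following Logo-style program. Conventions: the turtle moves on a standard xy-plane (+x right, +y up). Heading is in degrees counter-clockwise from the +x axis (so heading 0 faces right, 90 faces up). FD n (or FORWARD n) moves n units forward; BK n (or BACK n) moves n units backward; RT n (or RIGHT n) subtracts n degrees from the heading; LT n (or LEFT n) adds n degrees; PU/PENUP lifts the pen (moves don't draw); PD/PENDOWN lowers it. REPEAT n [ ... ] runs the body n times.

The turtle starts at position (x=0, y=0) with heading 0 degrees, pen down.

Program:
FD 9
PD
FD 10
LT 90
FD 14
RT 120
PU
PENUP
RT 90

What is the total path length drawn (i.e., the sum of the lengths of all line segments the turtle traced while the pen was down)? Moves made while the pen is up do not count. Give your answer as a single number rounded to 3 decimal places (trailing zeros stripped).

Answer: 33

Derivation:
Executing turtle program step by step:
Start: pos=(0,0), heading=0, pen down
FD 9: (0,0) -> (9,0) [heading=0, draw]
PD: pen down
FD 10: (9,0) -> (19,0) [heading=0, draw]
LT 90: heading 0 -> 90
FD 14: (19,0) -> (19,14) [heading=90, draw]
RT 120: heading 90 -> 330
PU: pen up
PU: pen up
RT 90: heading 330 -> 240
Final: pos=(19,14), heading=240, 3 segment(s) drawn

Segment lengths:
  seg 1: (0,0) -> (9,0), length = 9
  seg 2: (9,0) -> (19,0), length = 10
  seg 3: (19,0) -> (19,14), length = 14
Total = 33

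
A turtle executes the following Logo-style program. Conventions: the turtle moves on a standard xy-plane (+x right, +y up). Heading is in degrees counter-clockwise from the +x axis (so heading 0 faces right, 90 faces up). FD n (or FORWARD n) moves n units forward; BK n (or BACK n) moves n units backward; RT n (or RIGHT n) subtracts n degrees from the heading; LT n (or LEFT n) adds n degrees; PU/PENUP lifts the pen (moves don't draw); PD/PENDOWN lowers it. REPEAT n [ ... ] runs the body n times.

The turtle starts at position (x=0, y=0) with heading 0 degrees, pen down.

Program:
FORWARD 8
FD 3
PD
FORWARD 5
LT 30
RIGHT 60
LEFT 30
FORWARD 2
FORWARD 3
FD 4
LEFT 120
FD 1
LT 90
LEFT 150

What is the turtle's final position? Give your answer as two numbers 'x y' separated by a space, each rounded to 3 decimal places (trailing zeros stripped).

Executing turtle program step by step:
Start: pos=(0,0), heading=0, pen down
FD 8: (0,0) -> (8,0) [heading=0, draw]
FD 3: (8,0) -> (11,0) [heading=0, draw]
PD: pen down
FD 5: (11,0) -> (16,0) [heading=0, draw]
LT 30: heading 0 -> 30
RT 60: heading 30 -> 330
LT 30: heading 330 -> 0
FD 2: (16,0) -> (18,0) [heading=0, draw]
FD 3: (18,0) -> (21,0) [heading=0, draw]
FD 4: (21,0) -> (25,0) [heading=0, draw]
LT 120: heading 0 -> 120
FD 1: (25,0) -> (24.5,0.866) [heading=120, draw]
LT 90: heading 120 -> 210
LT 150: heading 210 -> 0
Final: pos=(24.5,0.866), heading=0, 7 segment(s) drawn

Answer: 24.5 0.866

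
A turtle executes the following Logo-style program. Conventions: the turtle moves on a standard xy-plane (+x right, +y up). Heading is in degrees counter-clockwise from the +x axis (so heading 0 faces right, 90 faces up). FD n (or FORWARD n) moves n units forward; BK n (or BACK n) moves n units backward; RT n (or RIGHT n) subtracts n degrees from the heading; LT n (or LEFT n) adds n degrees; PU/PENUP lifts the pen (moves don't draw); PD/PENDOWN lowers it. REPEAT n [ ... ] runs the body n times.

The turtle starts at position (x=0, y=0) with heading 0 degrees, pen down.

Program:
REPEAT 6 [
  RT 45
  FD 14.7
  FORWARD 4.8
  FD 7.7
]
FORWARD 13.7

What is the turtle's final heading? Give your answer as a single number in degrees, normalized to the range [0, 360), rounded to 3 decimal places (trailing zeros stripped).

Answer: 90

Derivation:
Executing turtle program step by step:
Start: pos=(0,0), heading=0, pen down
REPEAT 6 [
  -- iteration 1/6 --
  RT 45: heading 0 -> 315
  FD 14.7: (0,0) -> (10.394,-10.394) [heading=315, draw]
  FD 4.8: (10.394,-10.394) -> (13.789,-13.789) [heading=315, draw]
  FD 7.7: (13.789,-13.789) -> (19.233,-19.233) [heading=315, draw]
  -- iteration 2/6 --
  RT 45: heading 315 -> 270
  FD 14.7: (19.233,-19.233) -> (19.233,-33.933) [heading=270, draw]
  FD 4.8: (19.233,-33.933) -> (19.233,-38.733) [heading=270, draw]
  FD 7.7: (19.233,-38.733) -> (19.233,-46.433) [heading=270, draw]
  -- iteration 3/6 --
  RT 45: heading 270 -> 225
  FD 14.7: (19.233,-46.433) -> (8.839,-56.828) [heading=225, draw]
  FD 4.8: (8.839,-56.828) -> (5.445,-60.222) [heading=225, draw]
  FD 7.7: (5.445,-60.222) -> (0,-65.667) [heading=225, draw]
  -- iteration 4/6 --
  RT 45: heading 225 -> 180
  FD 14.7: (0,-65.667) -> (-14.7,-65.667) [heading=180, draw]
  FD 4.8: (-14.7,-65.667) -> (-19.5,-65.667) [heading=180, draw]
  FD 7.7: (-19.5,-65.667) -> (-27.2,-65.667) [heading=180, draw]
  -- iteration 5/6 --
  RT 45: heading 180 -> 135
  FD 14.7: (-27.2,-65.667) -> (-37.594,-55.272) [heading=135, draw]
  FD 4.8: (-37.594,-55.272) -> (-40.989,-51.878) [heading=135, draw]
  FD 7.7: (-40.989,-51.878) -> (-46.433,-46.433) [heading=135, draw]
  -- iteration 6/6 --
  RT 45: heading 135 -> 90
  FD 14.7: (-46.433,-46.433) -> (-46.433,-31.733) [heading=90, draw]
  FD 4.8: (-46.433,-31.733) -> (-46.433,-26.933) [heading=90, draw]
  FD 7.7: (-46.433,-26.933) -> (-46.433,-19.233) [heading=90, draw]
]
FD 13.7: (-46.433,-19.233) -> (-46.433,-5.533) [heading=90, draw]
Final: pos=(-46.433,-5.533), heading=90, 19 segment(s) drawn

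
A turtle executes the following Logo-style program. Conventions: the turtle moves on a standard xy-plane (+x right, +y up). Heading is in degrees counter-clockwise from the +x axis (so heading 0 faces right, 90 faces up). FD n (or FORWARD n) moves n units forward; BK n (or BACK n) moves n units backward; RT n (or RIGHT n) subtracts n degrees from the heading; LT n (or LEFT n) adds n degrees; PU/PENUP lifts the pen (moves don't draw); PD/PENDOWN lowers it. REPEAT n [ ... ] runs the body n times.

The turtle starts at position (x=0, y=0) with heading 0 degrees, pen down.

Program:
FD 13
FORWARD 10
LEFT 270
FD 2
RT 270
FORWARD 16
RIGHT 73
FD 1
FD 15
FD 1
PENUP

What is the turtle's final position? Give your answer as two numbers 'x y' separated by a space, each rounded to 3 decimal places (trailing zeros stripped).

Executing turtle program step by step:
Start: pos=(0,0), heading=0, pen down
FD 13: (0,0) -> (13,0) [heading=0, draw]
FD 10: (13,0) -> (23,0) [heading=0, draw]
LT 270: heading 0 -> 270
FD 2: (23,0) -> (23,-2) [heading=270, draw]
RT 270: heading 270 -> 0
FD 16: (23,-2) -> (39,-2) [heading=0, draw]
RT 73: heading 0 -> 287
FD 1: (39,-2) -> (39.292,-2.956) [heading=287, draw]
FD 15: (39.292,-2.956) -> (43.678,-17.301) [heading=287, draw]
FD 1: (43.678,-17.301) -> (43.97,-18.257) [heading=287, draw]
PU: pen up
Final: pos=(43.97,-18.257), heading=287, 7 segment(s) drawn

Answer: 43.97 -18.257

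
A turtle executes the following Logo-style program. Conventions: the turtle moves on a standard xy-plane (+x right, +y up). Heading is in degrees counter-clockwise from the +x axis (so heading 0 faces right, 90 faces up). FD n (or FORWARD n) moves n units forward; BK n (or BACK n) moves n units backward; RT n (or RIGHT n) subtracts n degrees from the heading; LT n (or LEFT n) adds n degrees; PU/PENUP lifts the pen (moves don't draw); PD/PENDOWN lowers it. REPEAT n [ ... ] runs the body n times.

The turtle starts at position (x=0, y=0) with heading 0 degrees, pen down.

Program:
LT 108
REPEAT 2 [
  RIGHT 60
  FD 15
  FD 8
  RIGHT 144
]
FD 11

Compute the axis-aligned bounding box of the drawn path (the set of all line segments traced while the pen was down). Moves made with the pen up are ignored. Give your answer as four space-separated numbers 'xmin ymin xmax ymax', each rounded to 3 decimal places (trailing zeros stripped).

Answer: -5.622 0 15.39 17.264

Derivation:
Executing turtle program step by step:
Start: pos=(0,0), heading=0, pen down
LT 108: heading 0 -> 108
REPEAT 2 [
  -- iteration 1/2 --
  RT 60: heading 108 -> 48
  FD 15: (0,0) -> (10.037,11.147) [heading=48, draw]
  FD 8: (10.037,11.147) -> (15.39,17.092) [heading=48, draw]
  RT 144: heading 48 -> 264
  -- iteration 2/2 --
  RT 60: heading 264 -> 204
  FD 15: (15.39,17.092) -> (1.687,10.991) [heading=204, draw]
  FD 8: (1.687,10.991) -> (-5.622,7.737) [heading=204, draw]
  RT 144: heading 204 -> 60
]
FD 11: (-5.622,7.737) -> (-0.122,17.264) [heading=60, draw]
Final: pos=(-0.122,17.264), heading=60, 5 segment(s) drawn

Segment endpoints: x in {-5.622, -0.122, 0, 1.687, 10.037, 15.39}, y in {0, 7.737, 10.991, 11.147, 17.092, 17.264}
xmin=-5.622, ymin=0, xmax=15.39, ymax=17.264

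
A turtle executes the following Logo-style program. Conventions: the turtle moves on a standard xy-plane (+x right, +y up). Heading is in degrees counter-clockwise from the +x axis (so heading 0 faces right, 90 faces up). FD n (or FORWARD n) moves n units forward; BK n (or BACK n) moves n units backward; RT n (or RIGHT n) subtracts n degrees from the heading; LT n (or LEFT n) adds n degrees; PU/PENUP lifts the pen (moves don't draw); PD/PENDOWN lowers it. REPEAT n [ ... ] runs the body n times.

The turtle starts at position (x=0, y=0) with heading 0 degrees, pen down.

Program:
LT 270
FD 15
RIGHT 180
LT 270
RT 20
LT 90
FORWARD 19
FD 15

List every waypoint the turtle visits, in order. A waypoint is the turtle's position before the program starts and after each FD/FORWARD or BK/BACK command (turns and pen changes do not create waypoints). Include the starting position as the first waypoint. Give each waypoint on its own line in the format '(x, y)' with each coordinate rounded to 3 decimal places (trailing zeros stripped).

Answer: (0, 0)
(0, -15)
(6.498, 2.854)
(11.629, 16.95)

Derivation:
Executing turtle program step by step:
Start: pos=(0,0), heading=0, pen down
LT 270: heading 0 -> 270
FD 15: (0,0) -> (0,-15) [heading=270, draw]
RT 180: heading 270 -> 90
LT 270: heading 90 -> 0
RT 20: heading 0 -> 340
LT 90: heading 340 -> 70
FD 19: (0,-15) -> (6.498,2.854) [heading=70, draw]
FD 15: (6.498,2.854) -> (11.629,16.95) [heading=70, draw]
Final: pos=(11.629,16.95), heading=70, 3 segment(s) drawn
Waypoints (4 total):
(0, 0)
(0, -15)
(6.498, 2.854)
(11.629, 16.95)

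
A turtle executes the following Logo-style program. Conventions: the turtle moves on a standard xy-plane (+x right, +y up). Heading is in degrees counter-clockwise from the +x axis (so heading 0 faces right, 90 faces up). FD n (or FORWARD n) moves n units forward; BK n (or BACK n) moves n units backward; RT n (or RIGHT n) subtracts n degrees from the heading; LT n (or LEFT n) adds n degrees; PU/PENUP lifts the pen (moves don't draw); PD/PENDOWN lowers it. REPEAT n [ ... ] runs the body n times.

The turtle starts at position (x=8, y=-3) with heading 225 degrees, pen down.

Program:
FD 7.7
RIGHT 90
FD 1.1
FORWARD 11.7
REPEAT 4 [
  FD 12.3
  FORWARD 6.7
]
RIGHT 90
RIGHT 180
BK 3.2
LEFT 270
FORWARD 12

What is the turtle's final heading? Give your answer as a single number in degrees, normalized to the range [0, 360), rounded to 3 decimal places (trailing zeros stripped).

Answer: 135

Derivation:
Executing turtle program step by step:
Start: pos=(8,-3), heading=225, pen down
FD 7.7: (8,-3) -> (2.555,-8.445) [heading=225, draw]
RT 90: heading 225 -> 135
FD 1.1: (2.555,-8.445) -> (1.777,-7.667) [heading=135, draw]
FD 11.7: (1.777,-7.667) -> (-6.496,0.606) [heading=135, draw]
REPEAT 4 [
  -- iteration 1/4 --
  FD 12.3: (-6.496,0.606) -> (-15.193,9.304) [heading=135, draw]
  FD 6.7: (-15.193,9.304) -> (-19.931,14.041) [heading=135, draw]
  -- iteration 2/4 --
  FD 12.3: (-19.931,14.041) -> (-28.628,22.739) [heading=135, draw]
  FD 6.7: (-28.628,22.739) -> (-33.366,27.476) [heading=135, draw]
  -- iteration 3/4 --
  FD 12.3: (-33.366,27.476) -> (-42.063,36.174) [heading=135, draw]
  FD 6.7: (-42.063,36.174) -> (-46.801,40.911) [heading=135, draw]
  -- iteration 4/4 --
  FD 12.3: (-46.801,40.911) -> (-55.498,49.609) [heading=135, draw]
  FD 6.7: (-55.498,49.609) -> (-60.236,54.346) [heading=135, draw]
]
RT 90: heading 135 -> 45
RT 180: heading 45 -> 225
BK 3.2: (-60.236,54.346) -> (-57.973,56.609) [heading=225, draw]
LT 270: heading 225 -> 135
FD 12: (-57.973,56.609) -> (-66.458,65.094) [heading=135, draw]
Final: pos=(-66.458,65.094), heading=135, 13 segment(s) drawn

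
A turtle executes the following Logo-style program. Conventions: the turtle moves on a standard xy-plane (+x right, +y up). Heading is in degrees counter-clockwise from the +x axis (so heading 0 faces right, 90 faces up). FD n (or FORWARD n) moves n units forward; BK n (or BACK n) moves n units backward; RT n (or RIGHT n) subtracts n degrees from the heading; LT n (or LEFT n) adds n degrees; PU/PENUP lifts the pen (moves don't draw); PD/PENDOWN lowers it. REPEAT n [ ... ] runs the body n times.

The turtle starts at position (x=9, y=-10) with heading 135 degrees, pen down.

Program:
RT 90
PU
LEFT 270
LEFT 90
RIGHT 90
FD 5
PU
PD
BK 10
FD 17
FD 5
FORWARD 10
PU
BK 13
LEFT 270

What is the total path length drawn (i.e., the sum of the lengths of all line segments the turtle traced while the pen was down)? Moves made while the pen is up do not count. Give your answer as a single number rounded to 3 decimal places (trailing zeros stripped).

Executing turtle program step by step:
Start: pos=(9,-10), heading=135, pen down
RT 90: heading 135 -> 45
PU: pen up
LT 270: heading 45 -> 315
LT 90: heading 315 -> 45
RT 90: heading 45 -> 315
FD 5: (9,-10) -> (12.536,-13.536) [heading=315, move]
PU: pen up
PD: pen down
BK 10: (12.536,-13.536) -> (5.464,-6.464) [heading=315, draw]
FD 17: (5.464,-6.464) -> (17.485,-18.485) [heading=315, draw]
FD 5: (17.485,-18.485) -> (21.021,-22.021) [heading=315, draw]
FD 10: (21.021,-22.021) -> (28.092,-29.092) [heading=315, draw]
PU: pen up
BK 13: (28.092,-29.092) -> (18.899,-19.899) [heading=315, move]
LT 270: heading 315 -> 225
Final: pos=(18.899,-19.899), heading=225, 4 segment(s) drawn

Segment lengths:
  seg 1: (12.536,-13.536) -> (5.464,-6.464), length = 10
  seg 2: (5.464,-6.464) -> (17.485,-18.485), length = 17
  seg 3: (17.485,-18.485) -> (21.021,-22.021), length = 5
  seg 4: (21.021,-22.021) -> (28.092,-29.092), length = 10
Total = 42

Answer: 42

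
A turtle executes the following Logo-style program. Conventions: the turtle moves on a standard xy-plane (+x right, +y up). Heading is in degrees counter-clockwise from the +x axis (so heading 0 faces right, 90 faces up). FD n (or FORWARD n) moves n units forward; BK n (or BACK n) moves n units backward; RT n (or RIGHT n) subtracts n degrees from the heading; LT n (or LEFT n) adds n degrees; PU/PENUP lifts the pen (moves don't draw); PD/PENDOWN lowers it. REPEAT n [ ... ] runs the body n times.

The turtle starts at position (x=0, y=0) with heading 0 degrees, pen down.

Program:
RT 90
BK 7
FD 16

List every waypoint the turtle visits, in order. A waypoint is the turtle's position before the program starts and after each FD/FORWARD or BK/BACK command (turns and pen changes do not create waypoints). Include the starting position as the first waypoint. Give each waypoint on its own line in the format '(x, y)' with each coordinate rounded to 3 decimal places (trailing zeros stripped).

Executing turtle program step by step:
Start: pos=(0,0), heading=0, pen down
RT 90: heading 0 -> 270
BK 7: (0,0) -> (0,7) [heading=270, draw]
FD 16: (0,7) -> (0,-9) [heading=270, draw]
Final: pos=(0,-9), heading=270, 2 segment(s) drawn
Waypoints (3 total):
(0, 0)
(0, 7)
(0, -9)

Answer: (0, 0)
(0, 7)
(0, -9)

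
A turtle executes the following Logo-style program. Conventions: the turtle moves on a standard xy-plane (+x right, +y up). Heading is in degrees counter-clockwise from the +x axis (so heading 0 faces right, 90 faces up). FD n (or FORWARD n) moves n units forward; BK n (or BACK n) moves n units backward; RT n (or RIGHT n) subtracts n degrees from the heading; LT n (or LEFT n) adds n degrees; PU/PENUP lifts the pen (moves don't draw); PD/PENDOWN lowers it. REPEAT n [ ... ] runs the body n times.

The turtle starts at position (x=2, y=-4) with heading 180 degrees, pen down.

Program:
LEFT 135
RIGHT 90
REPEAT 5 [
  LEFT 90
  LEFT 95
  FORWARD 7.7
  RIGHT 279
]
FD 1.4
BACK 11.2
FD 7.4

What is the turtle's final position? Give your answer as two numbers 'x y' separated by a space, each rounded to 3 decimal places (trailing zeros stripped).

Executing turtle program step by step:
Start: pos=(2,-4), heading=180, pen down
LT 135: heading 180 -> 315
RT 90: heading 315 -> 225
REPEAT 5 [
  -- iteration 1/5 --
  LT 90: heading 225 -> 315
  LT 95: heading 315 -> 50
  FD 7.7: (2,-4) -> (6.949,1.899) [heading=50, draw]
  RT 279: heading 50 -> 131
  -- iteration 2/5 --
  LT 90: heading 131 -> 221
  LT 95: heading 221 -> 316
  FD 7.7: (6.949,1.899) -> (12.488,-3.45) [heading=316, draw]
  RT 279: heading 316 -> 37
  -- iteration 3/5 --
  LT 90: heading 37 -> 127
  LT 95: heading 127 -> 222
  FD 7.7: (12.488,-3.45) -> (6.766,-8.603) [heading=222, draw]
  RT 279: heading 222 -> 303
  -- iteration 4/5 --
  LT 90: heading 303 -> 33
  LT 95: heading 33 -> 128
  FD 7.7: (6.766,-8.603) -> (2.026,-2.535) [heading=128, draw]
  RT 279: heading 128 -> 209
  -- iteration 5/5 --
  LT 90: heading 209 -> 299
  LT 95: heading 299 -> 34
  FD 7.7: (2.026,-2.535) -> (8.409,1.771) [heading=34, draw]
  RT 279: heading 34 -> 115
]
FD 1.4: (8.409,1.771) -> (7.817,3.04) [heading=115, draw]
BK 11.2: (7.817,3.04) -> (12.551,-7.111) [heading=115, draw]
FD 7.4: (12.551,-7.111) -> (9.423,-0.404) [heading=115, draw]
Final: pos=(9.423,-0.404), heading=115, 8 segment(s) drawn

Answer: 9.423 -0.404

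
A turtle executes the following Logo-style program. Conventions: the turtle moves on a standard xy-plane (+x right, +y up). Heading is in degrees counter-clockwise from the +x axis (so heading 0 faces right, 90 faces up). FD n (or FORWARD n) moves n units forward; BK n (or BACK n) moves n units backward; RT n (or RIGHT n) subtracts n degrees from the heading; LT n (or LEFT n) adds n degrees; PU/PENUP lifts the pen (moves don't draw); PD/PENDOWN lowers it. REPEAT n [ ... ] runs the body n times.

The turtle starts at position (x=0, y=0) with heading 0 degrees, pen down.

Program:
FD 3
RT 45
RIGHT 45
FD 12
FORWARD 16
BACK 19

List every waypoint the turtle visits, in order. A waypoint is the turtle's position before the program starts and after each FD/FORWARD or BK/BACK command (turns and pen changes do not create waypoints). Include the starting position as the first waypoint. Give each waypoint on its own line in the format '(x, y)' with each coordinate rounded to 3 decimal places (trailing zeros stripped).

Executing turtle program step by step:
Start: pos=(0,0), heading=0, pen down
FD 3: (0,0) -> (3,0) [heading=0, draw]
RT 45: heading 0 -> 315
RT 45: heading 315 -> 270
FD 12: (3,0) -> (3,-12) [heading=270, draw]
FD 16: (3,-12) -> (3,-28) [heading=270, draw]
BK 19: (3,-28) -> (3,-9) [heading=270, draw]
Final: pos=(3,-9), heading=270, 4 segment(s) drawn
Waypoints (5 total):
(0, 0)
(3, 0)
(3, -12)
(3, -28)
(3, -9)

Answer: (0, 0)
(3, 0)
(3, -12)
(3, -28)
(3, -9)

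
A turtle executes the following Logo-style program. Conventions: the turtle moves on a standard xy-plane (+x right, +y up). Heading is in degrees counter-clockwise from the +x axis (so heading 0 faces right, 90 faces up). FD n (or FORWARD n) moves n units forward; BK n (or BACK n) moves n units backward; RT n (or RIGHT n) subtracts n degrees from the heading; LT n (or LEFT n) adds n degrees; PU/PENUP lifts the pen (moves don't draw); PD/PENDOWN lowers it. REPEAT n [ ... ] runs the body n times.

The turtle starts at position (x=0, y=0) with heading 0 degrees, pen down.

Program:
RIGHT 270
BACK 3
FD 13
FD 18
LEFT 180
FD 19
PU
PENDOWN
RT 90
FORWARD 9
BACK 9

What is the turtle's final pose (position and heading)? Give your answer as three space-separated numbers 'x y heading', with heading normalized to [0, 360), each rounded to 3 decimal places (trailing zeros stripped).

Answer: 0 9 180

Derivation:
Executing turtle program step by step:
Start: pos=(0,0), heading=0, pen down
RT 270: heading 0 -> 90
BK 3: (0,0) -> (0,-3) [heading=90, draw]
FD 13: (0,-3) -> (0,10) [heading=90, draw]
FD 18: (0,10) -> (0,28) [heading=90, draw]
LT 180: heading 90 -> 270
FD 19: (0,28) -> (0,9) [heading=270, draw]
PU: pen up
PD: pen down
RT 90: heading 270 -> 180
FD 9: (0,9) -> (-9,9) [heading=180, draw]
BK 9: (-9,9) -> (0,9) [heading=180, draw]
Final: pos=(0,9), heading=180, 6 segment(s) drawn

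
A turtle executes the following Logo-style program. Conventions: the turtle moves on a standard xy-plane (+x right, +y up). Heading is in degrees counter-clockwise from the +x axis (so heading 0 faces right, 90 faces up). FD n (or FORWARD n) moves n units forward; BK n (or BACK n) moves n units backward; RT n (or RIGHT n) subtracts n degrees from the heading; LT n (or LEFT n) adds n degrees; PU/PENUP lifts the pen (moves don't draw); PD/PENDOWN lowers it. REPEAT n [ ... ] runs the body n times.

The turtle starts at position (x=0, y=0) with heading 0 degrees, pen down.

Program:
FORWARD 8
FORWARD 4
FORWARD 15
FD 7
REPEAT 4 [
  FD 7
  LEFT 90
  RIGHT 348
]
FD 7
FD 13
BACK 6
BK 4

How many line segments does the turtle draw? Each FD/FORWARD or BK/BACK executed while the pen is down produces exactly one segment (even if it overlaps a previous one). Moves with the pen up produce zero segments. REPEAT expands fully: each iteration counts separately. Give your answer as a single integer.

Executing turtle program step by step:
Start: pos=(0,0), heading=0, pen down
FD 8: (0,0) -> (8,0) [heading=0, draw]
FD 4: (8,0) -> (12,0) [heading=0, draw]
FD 15: (12,0) -> (27,0) [heading=0, draw]
FD 7: (27,0) -> (34,0) [heading=0, draw]
REPEAT 4 [
  -- iteration 1/4 --
  FD 7: (34,0) -> (41,0) [heading=0, draw]
  LT 90: heading 0 -> 90
  RT 348: heading 90 -> 102
  -- iteration 2/4 --
  FD 7: (41,0) -> (39.545,6.847) [heading=102, draw]
  LT 90: heading 102 -> 192
  RT 348: heading 192 -> 204
  -- iteration 3/4 --
  FD 7: (39.545,6.847) -> (33.15,4) [heading=204, draw]
  LT 90: heading 204 -> 294
  RT 348: heading 294 -> 306
  -- iteration 4/4 --
  FD 7: (33.15,4) -> (37.264,-1.663) [heading=306, draw]
  LT 90: heading 306 -> 36
  RT 348: heading 36 -> 48
]
FD 7: (37.264,-1.663) -> (41.948,3.539) [heading=48, draw]
FD 13: (41.948,3.539) -> (50.647,13.2) [heading=48, draw]
BK 6: (50.647,13.2) -> (46.632,8.741) [heading=48, draw]
BK 4: (46.632,8.741) -> (43.956,5.768) [heading=48, draw]
Final: pos=(43.956,5.768), heading=48, 12 segment(s) drawn
Segments drawn: 12

Answer: 12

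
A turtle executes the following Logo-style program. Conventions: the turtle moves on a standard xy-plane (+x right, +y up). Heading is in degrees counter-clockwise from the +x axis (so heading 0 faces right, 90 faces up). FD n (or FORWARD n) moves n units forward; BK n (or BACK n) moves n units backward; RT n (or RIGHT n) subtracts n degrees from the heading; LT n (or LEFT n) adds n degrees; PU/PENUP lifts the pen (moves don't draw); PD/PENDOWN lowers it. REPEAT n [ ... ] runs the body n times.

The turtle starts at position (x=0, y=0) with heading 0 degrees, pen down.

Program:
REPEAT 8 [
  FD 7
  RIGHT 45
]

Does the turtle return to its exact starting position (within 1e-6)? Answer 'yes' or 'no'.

Executing turtle program step by step:
Start: pos=(0,0), heading=0, pen down
REPEAT 8 [
  -- iteration 1/8 --
  FD 7: (0,0) -> (7,0) [heading=0, draw]
  RT 45: heading 0 -> 315
  -- iteration 2/8 --
  FD 7: (7,0) -> (11.95,-4.95) [heading=315, draw]
  RT 45: heading 315 -> 270
  -- iteration 3/8 --
  FD 7: (11.95,-4.95) -> (11.95,-11.95) [heading=270, draw]
  RT 45: heading 270 -> 225
  -- iteration 4/8 --
  FD 7: (11.95,-11.95) -> (7,-16.899) [heading=225, draw]
  RT 45: heading 225 -> 180
  -- iteration 5/8 --
  FD 7: (7,-16.899) -> (0,-16.899) [heading=180, draw]
  RT 45: heading 180 -> 135
  -- iteration 6/8 --
  FD 7: (0,-16.899) -> (-4.95,-11.95) [heading=135, draw]
  RT 45: heading 135 -> 90
  -- iteration 7/8 --
  FD 7: (-4.95,-11.95) -> (-4.95,-4.95) [heading=90, draw]
  RT 45: heading 90 -> 45
  -- iteration 8/8 --
  FD 7: (-4.95,-4.95) -> (0,0) [heading=45, draw]
  RT 45: heading 45 -> 0
]
Final: pos=(0,0), heading=0, 8 segment(s) drawn

Start position: (0, 0)
Final position: (0, 0)
Distance = 0; < 1e-6 -> CLOSED

Answer: yes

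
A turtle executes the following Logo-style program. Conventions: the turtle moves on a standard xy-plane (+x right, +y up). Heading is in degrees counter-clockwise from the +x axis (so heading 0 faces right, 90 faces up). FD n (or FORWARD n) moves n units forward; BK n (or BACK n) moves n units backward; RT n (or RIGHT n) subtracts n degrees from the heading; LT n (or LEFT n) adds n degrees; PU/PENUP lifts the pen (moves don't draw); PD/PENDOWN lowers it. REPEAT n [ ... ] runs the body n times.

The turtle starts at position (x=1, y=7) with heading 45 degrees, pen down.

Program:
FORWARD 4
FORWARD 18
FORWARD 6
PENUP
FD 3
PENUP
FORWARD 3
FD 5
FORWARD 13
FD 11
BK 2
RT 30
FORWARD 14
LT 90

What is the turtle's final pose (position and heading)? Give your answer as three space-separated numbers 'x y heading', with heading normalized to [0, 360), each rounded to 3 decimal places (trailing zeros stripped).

Answer: 57.656 53.757 105

Derivation:
Executing turtle program step by step:
Start: pos=(1,7), heading=45, pen down
FD 4: (1,7) -> (3.828,9.828) [heading=45, draw]
FD 18: (3.828,9.828) -> (16.556,22.556) [heading=45, draw]
FD 6: (16.556,22.556) -> (20.799,26.799) [heading=45, draw]
PU: pen up
FD 3: (20.799,26.799) -> (22.92,28.92) [heading=45, move]
PU: pen up
FD 3: (22.92,28.92) -> (25.042,31.042) [heading=45, move]
FD 5: (25.042,31.042) -> (28.577,34.577) [heading=45, move]
FD 13: (28.577,34.577) -> (37.77,43.77) [heading=45, move]
FD 11: (37.77,43.77) -> (45.548,51.548) [heading=45, move]
BK 2: (45.548,51.548) -> (44.134,50.134) [heading=45, move]
RT 30: heading 45 -> 15
FD 14: (44.134,50.134) -> (57.656,53.757) [heading=15, move]
LT 90: heading 15 -> 105
Final: pos=(57.656,53.757), heading=105, 3 segment(s) drawn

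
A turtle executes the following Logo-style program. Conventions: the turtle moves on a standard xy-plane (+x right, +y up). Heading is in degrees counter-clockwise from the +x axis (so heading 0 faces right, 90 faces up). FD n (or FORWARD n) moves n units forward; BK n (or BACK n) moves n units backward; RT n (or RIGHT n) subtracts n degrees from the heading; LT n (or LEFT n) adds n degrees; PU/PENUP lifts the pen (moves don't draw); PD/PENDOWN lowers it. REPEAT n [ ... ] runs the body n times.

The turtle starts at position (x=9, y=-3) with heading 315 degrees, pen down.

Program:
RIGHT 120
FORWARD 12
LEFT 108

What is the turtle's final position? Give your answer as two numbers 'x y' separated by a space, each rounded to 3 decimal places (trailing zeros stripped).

Executing turtle program step by step:
Start: pos=(9,-3), heading=315, pen down
RT 120: heading 315 -> 195
FD 12: (9,-3) -> (-2.591,-6.106) [heading=195, draw]
LT 108: heading 195 -> 303
Final: pos=(-2.591,-6.106), heading=303, 1 segment(s) drawn

Answer: -2.591 -6.106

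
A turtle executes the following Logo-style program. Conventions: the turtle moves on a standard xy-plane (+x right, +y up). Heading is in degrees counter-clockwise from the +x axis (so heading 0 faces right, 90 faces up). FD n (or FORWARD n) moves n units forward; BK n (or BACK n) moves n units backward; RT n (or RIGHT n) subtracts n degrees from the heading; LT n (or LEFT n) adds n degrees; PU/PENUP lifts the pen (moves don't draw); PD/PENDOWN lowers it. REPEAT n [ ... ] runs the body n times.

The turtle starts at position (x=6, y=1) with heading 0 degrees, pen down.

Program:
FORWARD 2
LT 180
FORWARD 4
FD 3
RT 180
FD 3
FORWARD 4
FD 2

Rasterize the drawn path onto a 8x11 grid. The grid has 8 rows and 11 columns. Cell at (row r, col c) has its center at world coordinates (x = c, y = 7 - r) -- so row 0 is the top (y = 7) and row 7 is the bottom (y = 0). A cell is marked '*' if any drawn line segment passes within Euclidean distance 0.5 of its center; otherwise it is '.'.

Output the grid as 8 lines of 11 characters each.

Segment 0: (6,1) -> (8,1)
Segment 1: (8,1) -> (4,1)
Segment 2: (4,1) -> (1,1)
Segment 3: (1,1) -> (4,1)
Segment 4: (4,1) -> (8,1)
Segment 5: (8,1) -> (10,1)

Answer: ...........
...........
...........
...........
...........
...........
.**********
...........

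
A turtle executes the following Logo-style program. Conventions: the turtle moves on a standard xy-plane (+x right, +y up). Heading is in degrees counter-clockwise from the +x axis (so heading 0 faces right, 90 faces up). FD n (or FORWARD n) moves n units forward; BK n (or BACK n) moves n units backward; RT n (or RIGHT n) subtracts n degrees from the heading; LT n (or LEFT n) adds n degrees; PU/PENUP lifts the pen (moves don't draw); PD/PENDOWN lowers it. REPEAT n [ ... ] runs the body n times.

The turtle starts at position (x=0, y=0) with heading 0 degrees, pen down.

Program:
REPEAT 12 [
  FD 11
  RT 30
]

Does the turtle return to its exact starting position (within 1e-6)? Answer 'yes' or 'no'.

Answer: yes

Derivation:
Executing turtle program step by step:
Start: pos=(0,0), heading=0, pen down
REPEAT 12 [
  -- iteration 1/12 --
  FD 11: (0,0) -> (11,0) [heading=0, draw]
  RT 30: heading 0 -> 330
  -- iteration 2/12 --
  FD 11: (11,0) -> (20.526,-5.5) [heading=330, draw]
  RT 30: heading 330 -> 300
  -- iteration 3/12 --
  FD 11: (20.526,-5.5) -> (26.026,-15.026) [heading=300, draw]
  RT 30: heading 300 -> 270
  -- iteration 4/12 --
  FD 11: (26.026,-15.026) -> (26.026,-26.026) [heading=270, draw]
  RT 30: heading 270 -> 240
  -- iteration 5/12 --
  FD 11: (26.026,-26.026) -> (20.526,-35.553) [heading=240, draw]
  RT 30: heading 240 -> 210
  -- iteration 6/12 --
  FD 11: (20.526,-35.553) -> (11,-41.053) [heading=210, draw]
  RT 30: heading 210 -> 180
  -- iteration 7/12 --
  FD 11: (11,-41.053) -> (0,-41.053) [heading=180, draw]
  RT 30: heading 180 -> 150
  -- iteration 8/12 --
  FD 11: (0,-41.053) -> (-9.526,-35.553) [heading=150, draw]
  RT 30: heading 150 -> 120
  -- iteration 9/12 --
  FD 11: (-9.526,-35.553) -> (-15.026,-26.026) [heading=120, draw]
  RT 30: heading 120 -> 90
  -- iteration 10/12 --
  FD 11: (-15.026,-26.026) -> (-15.026,-15.026) [heading=90, draw]
  RT 30: heading 90 -> 60
  -- iteration 11/12 --
  FD 11: (-15.026,-15.026) -> (-9.526,-5.5) [heading=60, draw]
  RT 30: heading 60 -> 30
  -- iteration 12/12 --
  FD 11: (-9.526,-5.5) -> (0,0) [heading=30, draw]
  RT 30: heading 30 -> 0
]
Final: pos=(0,0), heading=0, 12 segment(s) drawn

Start position: (0, 0)
Final position: (0, 0)
Distance = 0; < 1e-6 -> CLOSED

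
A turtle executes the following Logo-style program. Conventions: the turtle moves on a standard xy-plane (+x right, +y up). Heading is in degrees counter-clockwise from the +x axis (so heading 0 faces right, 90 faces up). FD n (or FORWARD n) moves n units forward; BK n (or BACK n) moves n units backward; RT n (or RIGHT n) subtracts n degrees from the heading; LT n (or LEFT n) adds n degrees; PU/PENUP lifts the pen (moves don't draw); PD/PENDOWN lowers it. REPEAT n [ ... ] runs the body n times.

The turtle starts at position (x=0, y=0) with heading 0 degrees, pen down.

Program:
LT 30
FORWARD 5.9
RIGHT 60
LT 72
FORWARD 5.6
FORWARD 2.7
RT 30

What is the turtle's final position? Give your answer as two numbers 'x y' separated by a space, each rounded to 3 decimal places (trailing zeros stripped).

Answer: 11.278 8.504

Derivation:
Executing turtle program step by step:
Start: pos=(0,0), heading=0, pen down
LT 30: heading 0 -> 30
FD 5.9: (0,0) -> (5.11,2.95) [heading=30, draw]
RT 60: heading 30 -> 330
LT 72: heading 330 -> 42
FD 5.6: (5.11,2.95) -> (9.271,6.697) [heading=42, draw]
FD 2.7: (9.271,6.697) -> (11.278,8.504) [heading=42, draw]
RT 30: heading 42 -> 12
Final: pos=(11.278,8.504), heading=12, 3 segment(s) drawn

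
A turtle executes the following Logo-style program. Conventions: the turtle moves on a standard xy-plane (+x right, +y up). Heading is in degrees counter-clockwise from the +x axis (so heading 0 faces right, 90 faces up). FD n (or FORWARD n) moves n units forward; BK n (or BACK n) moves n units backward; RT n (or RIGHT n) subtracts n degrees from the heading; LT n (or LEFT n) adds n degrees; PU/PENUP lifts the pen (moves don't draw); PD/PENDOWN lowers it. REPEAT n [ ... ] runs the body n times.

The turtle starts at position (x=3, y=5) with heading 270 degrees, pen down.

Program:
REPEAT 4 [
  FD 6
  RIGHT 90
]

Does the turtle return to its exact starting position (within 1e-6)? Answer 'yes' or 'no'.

Answer: yes

Derivation:
Executing turtle program step by step:
Start: pos=(3,5), heading=270, pen down
REPEAT 4 [
  -- iteration 1/4 --
  FD 6: (3,5) -> (3,-1) [heading=270, draw]
  RT 90: heading 270 -> 180
  -- iteration 2/4 --
  FD 6: (3,-1) -> (-3,-1) [heading=180, draw]
  RT 90: heading 180 -> 90
  -- iteration 3/4 --
  FD 6: (-3,-1) -> (-3,5) [heading=90, draw]
  RT 90: heading 90 -> 0
  -- iteration 4/4 --
  FD 6: (-3,5) -> (3,5) [heading=0, draw]
  RT 90: heading 0 -> 270
]
Final: pos=(3,5), heading=270, 4 segment(s) drawn

Start position: (3, 5)
Final position: (3, 5)
Distance = 0; < 1e-6 -> CLOSED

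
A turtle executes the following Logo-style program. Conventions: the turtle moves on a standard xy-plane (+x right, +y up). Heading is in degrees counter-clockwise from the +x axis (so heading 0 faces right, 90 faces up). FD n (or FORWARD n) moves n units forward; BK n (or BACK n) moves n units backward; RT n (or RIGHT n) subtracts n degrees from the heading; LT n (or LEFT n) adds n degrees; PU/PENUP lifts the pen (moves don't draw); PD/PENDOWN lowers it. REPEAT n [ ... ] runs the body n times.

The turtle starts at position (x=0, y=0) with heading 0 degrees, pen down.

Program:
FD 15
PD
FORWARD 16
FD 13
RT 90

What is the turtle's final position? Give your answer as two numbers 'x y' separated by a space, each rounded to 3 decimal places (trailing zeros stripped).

Executing turtle program step by step:
Start: pos=(0,0), heading=0, pen down
FD 15: (0,0) -> (15,0) [heading=0, draw]
PD: pen down
FD 16: (15,0) -> (31,0) [heading=0, draw]
FD 13: (31,0) -> (44,0) [heading=0, draw]
RT 90: heading 0 -> 270
Final: pos=(44,0), heading=270, 3 segment(s) drawn

Answer: 44 0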